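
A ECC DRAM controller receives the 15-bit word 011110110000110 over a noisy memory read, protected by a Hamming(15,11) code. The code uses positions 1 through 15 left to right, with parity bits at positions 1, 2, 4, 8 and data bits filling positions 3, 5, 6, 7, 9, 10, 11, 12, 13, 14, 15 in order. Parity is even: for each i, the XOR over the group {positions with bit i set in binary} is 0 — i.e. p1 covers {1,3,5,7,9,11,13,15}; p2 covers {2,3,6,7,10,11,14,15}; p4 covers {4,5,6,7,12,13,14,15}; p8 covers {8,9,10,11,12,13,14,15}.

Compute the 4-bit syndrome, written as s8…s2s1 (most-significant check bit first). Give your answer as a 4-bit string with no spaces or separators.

1100

s1 (pos 1,3,5,7,9,11,13,15): 0⊕1⊕1⊕1⊕0⊕0⊕1⊕0 = 0
s2 (pos 2,3,6,7,10,11,14,15): 1⊕1⊕0⊕1⊕0⊕0⊕1⊕0 = 0
s4 (pos 4,5,6,7,12,13,14,15): 1⊕1⊕0⊕1⊕0⊕1⊕1⊕0 = 1
s8 (pos 8,9,10,11,12,13,14,15): 1⊕0⊕0⊕0⊕0⊕1⊕1⊕0 = 1
Syndrome s8…s1 = 1100 → error at position 12.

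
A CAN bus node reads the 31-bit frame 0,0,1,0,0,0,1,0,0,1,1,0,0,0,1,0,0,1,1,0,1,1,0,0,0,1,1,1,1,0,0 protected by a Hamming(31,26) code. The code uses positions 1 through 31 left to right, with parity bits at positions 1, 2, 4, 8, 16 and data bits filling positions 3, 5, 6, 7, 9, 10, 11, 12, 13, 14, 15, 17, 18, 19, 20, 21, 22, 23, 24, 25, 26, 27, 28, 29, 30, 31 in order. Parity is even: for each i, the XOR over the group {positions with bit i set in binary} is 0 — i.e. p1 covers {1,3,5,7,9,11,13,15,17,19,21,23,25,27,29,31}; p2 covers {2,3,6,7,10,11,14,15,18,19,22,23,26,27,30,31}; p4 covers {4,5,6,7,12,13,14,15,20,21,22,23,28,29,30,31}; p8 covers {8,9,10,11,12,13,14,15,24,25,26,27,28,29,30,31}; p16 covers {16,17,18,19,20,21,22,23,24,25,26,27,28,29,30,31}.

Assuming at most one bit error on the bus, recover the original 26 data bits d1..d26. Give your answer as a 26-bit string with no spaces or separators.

10010110001011011000111100

s1 (pos 1,3,5,7,9,11,13,15,17,19,21,23,25,27,29,31): 0⊕1⊕0⊕1⊕0⊕1⊕0⊕1⊕0⊕1⊕1⊕0⊕0⊕1⊕1⊕0 = 0
s2 (pos 2,3,6,7,10,11,14,15,18,19,22,23,26,27,30,31): 0⊕1⊕0⊕1⊕1⊕1⊕0⊕1⊕1⊕1⊕1⊕0⊕1⊕1⊕0⊕0 = 0
s4 (pos 4,5,6,7,12,13,14,15,20,21,22,23,28,29,30,31): 0⊕0⊕0⊕1⊕0⊕0⊕0⊕1⊕0⊕1⊕1⊕0⊕1⊕1⊕0⊕0 = 0
s8 (pos 8,9,10,11,12,13,14,15,24,25,26,27,28,29,30,31): 0⊕0⊕1⊕1⊕0⊕0⊕0⊕1⊕0⊕0⊕1⊕1⊕1⊕1⊕0⊕0 = 1
s16 (pos 16,17,18,19,20,21,22,23,24,25,26,27,28,29,30,31): 0⊕0⊕1⊕1⊕0⊕1⊕1⊕0⊕0⊕0⊕1⊕1⊕1⊕1⊕0⊕0 = 0
Syndrome s16…s1 = 01000 → error at position 8.
Flip position 8: 0010001001100010011011000111100 → 0010001101100010011011000111100
Read data bits from positions 3,5,6,7,9,10,11,12,13,14,15,17,18,19,20,21,22,23,24,25,26,27,28,29,30,31: 10010110001011011000111100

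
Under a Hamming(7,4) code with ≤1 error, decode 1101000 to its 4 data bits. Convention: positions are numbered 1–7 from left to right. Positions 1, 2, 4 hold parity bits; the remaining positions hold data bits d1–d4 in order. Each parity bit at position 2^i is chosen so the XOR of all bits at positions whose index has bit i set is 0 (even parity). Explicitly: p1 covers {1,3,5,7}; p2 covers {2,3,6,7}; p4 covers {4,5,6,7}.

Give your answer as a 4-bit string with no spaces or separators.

s1 (pos 1,3,5,7): 1⊕0⊕0⊕0 = 1
s2 (pos 2,3,6,7): 1⊕0⊕0⊕0 = 1
s4 (pos 4,5,6,7): 1⊕0⊕0⊕0 = 1
Syndrome s4…s1 = 111 → error at position 7.
Flip position 7: 1101000 → 1101001
Read data bits from positions 3,5,6,7: 0001

0001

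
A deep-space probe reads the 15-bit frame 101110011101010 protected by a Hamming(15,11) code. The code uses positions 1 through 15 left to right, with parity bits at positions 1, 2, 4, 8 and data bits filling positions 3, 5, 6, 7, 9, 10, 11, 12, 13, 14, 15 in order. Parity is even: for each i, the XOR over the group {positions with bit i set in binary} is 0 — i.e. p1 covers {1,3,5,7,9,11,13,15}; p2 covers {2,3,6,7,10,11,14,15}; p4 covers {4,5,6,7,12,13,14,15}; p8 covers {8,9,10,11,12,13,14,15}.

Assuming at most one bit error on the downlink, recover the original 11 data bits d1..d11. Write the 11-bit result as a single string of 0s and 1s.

s1 (pos 1,3,5,7,9,11,13,15): 1⊕1⊕1⊕0⊕1⊕0⊕0⊕0 = 0
s2 (pos 2,3,6,7,10,11,14,15): 0⊕1⊕0⊕0⊕1⊕0⊕1⊕0 = 1
s4 (pos 4,5,6,7,12,13,14,15): 1⊕1⊕0⊕0⊕1⊕0⊕1⊕0 = 0
s8 (pos 8,9,10,11,12,13,14,15): 1⊕1⊕1⊕0⊕1⊕0⊕1⊕0 = 1
Syndrome s8…s1 = 1010 → error at position 10.
Flip position 10: 101110011101010 → 101110011001010
Read data bits from positions 3,5,6,7,9,10,11,12,13,14,15: 11001001010

11001001010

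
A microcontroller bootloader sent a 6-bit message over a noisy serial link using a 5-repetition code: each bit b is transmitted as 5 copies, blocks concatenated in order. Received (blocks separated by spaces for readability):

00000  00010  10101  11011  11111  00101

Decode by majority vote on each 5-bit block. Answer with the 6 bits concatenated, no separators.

001110

Block 1 (00000): 0 ones → 0
Block 2 (00010): 1 one → 0
Block 3 (10101): 3 ones → 1
Block 4 (11011): 4 ones → 1
Block 5 (11111): 5 ones → 1
Block 6 (00101): 2 ones → 0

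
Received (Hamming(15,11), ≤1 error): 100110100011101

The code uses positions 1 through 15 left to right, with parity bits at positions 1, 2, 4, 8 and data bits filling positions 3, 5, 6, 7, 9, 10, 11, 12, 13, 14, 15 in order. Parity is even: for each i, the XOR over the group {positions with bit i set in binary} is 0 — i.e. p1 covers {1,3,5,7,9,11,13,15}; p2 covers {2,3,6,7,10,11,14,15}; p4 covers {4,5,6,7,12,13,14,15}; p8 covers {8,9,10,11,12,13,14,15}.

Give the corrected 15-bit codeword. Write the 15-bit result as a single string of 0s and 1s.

s1 (pos 1,3,5,7,9,11,13,15): 1⊕0⊕1⊕1⊕0⊕1⊕1⊕1 = 0
s2 (pos 2,3,6,7,10,11,14,15): 0⊕0⊕0⊕1⊕0⊕1⊕0⊕1 = 1
s4 (pos 4,5,6,7,12,13,14,15): 1⊕1⊕0⊕1⊕1⊕1⊕0⊕1 = 0
s8 (pos 8,9,10,11,12,13,14,15): 0⊕0⊕0⊕1⊕1⊕1⊕0⊕1 = 0
Syndrome s8…s1 = 0010 → error at position 2.
Flip position 2: 100110100011101 → 110110100011101

110110100011101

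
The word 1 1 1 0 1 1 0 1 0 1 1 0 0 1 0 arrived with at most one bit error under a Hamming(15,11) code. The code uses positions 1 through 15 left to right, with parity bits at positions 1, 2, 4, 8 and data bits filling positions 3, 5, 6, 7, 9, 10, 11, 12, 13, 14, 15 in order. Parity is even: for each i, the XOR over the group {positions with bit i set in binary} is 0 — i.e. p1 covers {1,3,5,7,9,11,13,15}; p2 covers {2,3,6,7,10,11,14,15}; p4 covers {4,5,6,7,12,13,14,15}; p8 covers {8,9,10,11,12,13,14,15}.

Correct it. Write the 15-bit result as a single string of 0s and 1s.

s1 (pos 1,3,5,7,9,11,13,15): 1⊕1⊕1⊕0⊕0⊕1⊕0⊕0 = 0
s2 (pos 2,3,6,7,10,11,14,15): 1⊕1⊕1⊕0⊕1⊕1⊕1⊕0 = 0
s4 (pos 4,5,6,7,12,13,14,15): 0⊕1⊕1⊕0⊕0⊕0⊕1⊕0 = 1
s8 (pos 8,9,10,11,12,13,14,15): 1⊕0⊕1⊕1⊕0⊕0⊕1⊕0 = 0
Syndrome s8…s1 = 0100 → error at position 4.
Flip position 4: 111011010110010 → 111111010110010

111111010110010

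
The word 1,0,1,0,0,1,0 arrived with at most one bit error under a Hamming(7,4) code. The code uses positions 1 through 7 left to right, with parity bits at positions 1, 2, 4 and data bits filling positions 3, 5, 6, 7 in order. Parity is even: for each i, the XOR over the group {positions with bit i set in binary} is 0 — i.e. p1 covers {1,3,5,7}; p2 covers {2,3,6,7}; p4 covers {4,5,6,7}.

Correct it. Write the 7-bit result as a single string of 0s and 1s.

s1 (pos 1,3,5,7): 1⊕1⊕0⊕0 = 0
s2 (pos 2,3,6,7): 0⊕1⊕1⊕0 = 0
s4 (pos 4,5,6,7): 0⊕0⊕1⊕0 = 1
Syndrome s4…s1 = 100 → error at position 4.
Flip position 4: 1010010 → 1011010

1011010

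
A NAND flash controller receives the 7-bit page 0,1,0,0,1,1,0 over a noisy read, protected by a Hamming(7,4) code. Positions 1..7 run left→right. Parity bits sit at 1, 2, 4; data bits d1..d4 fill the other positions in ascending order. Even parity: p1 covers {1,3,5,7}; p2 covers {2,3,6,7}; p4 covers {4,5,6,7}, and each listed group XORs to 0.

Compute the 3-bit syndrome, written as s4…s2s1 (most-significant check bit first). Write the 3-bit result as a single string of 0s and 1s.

s1 (pos 1,3,5,7): 0⊕0⊕1⊕0 = 1
s2 (pos 2,3,6,7): 1⊕0⊕1⊕0 = 0
s4 (pos 4,5,6,7): 0⊕1⊕1⊕0 = 0
Syndrome s4…s1 = 001 → error at position 1.

001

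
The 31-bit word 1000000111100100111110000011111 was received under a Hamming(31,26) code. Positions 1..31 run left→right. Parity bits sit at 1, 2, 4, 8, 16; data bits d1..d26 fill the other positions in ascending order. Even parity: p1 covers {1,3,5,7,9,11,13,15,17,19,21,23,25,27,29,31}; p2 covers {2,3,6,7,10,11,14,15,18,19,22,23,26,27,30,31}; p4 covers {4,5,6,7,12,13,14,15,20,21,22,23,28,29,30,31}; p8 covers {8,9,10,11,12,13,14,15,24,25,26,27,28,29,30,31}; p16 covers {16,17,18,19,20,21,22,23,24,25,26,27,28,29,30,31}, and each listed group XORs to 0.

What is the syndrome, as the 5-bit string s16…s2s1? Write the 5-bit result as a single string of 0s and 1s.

s1 (pos 1,3,5,7,9,11,13,15,17,19,21,23,25,27,29,31): 1⊕0⊕0⊕0⊕1⊕1⊕0⊕0⊕1⊕1⊕1⊕0⊕0⊕1⊕1⊕1 = 1
s2 (pos 2,3,6,7,10,11,14,15,18,19,22,23,26,27,30,31): 0⊕0⊕0⊕0⊕1⊕1⊕1⊕0⊕1⊕1⊕0⊕0⊕0⊕1⊕1⊕1 = 0
s4 (pos 4,5,6,7,12,13,14,15,20,21,22,23,28,29,30,31): 0⊕0⊕0⊕0⊕0⊕0⊕1⊕0⊕1⊕1⊕0⊕0⊕1⊕1⊕1⊕1 = 1
s8 (pos 8,9,10,11,12,13,14,15,24,25,26,27,28,29,30,31): 1⊕1⊕1⊕1⊕0⊕0⊕1⊕0⊕0⊕0⊕0⊕1⊕1⊕1⊕1⊕1 = 0
s16 (pos 16,17,18,19,20,21,22,23,24,25,26,27,28,29,30,31): 0⊕1⊕1⊕1⊕1⊕1⊕0⊕0⊕0⊕0⊕0⊕1⊕1⊕1⊕1⊕1 = 0
Syndrome s16…s1 = 00101 → error at position 5.

00101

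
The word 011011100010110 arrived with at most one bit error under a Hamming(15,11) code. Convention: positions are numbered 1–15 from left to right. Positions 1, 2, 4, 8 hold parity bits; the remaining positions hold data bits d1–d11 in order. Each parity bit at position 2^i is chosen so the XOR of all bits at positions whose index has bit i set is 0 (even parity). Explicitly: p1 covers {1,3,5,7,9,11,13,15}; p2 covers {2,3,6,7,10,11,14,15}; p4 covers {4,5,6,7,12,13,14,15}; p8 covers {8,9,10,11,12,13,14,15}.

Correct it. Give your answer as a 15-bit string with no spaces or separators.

s1 (pos 1,3,5,7,9,11,13,15): 0⊕1⊕1⊕1⊕0⊕1⊕1⊕0 = 1
s2 (pos 2,3,6,7,10,11,14,15): 1⊕1⊕1⊕1⊕0⊕1⊕1⊕0 = 0
s4 (pos 4,5,6,7,12,13,14,15): 0⊕1⊕1⊕1⊕0⊕1⊕1⊕0 = 1
s8 (pos 8,9,10,11,12,13,14,15): 0⊕0⊕0⊕1⊕0⊕1⊕1⊕0 = 1
Syndrome s8…s1 = 1101 → error at position 13.
Flip position 13: 011011100010110 → 011011100010010

011011100010010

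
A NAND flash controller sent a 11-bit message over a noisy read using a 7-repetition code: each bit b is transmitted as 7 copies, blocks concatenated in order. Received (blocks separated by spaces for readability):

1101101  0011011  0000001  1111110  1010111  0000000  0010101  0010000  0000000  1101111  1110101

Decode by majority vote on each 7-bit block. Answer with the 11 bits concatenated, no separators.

Block 1 (1101101): 5 ones → 1
Block 2 (0011011): 4 ones → 1
Block 3 (0000001): 1 one → 0
Block 4 (1111110): 6 ones → 1
Block 5 (1010111): 5 ones → 1
Block 6 (0000000): 0 ones → 0
Block 7 (0010101): 3 ones → 0
Block 8 (0010000): 1 one → 0
Block 9 (0000000): 0 ones → 0
Block 10 (1101111): 6 ones → 1
Block 11 (1110101): 5 ones → 1

11011000011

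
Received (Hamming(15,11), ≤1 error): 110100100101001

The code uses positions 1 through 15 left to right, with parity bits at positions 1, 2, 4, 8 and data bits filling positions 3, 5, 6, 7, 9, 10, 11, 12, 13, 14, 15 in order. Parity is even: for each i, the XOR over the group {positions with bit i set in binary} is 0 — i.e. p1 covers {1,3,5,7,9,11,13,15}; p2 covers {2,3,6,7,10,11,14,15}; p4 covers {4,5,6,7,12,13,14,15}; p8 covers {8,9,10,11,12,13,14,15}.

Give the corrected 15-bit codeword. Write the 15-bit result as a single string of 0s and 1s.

110100101101001

s1 (pos 1,3,5,7,9,11,13,15): 1⊕0⊕0⊕1⊕0⊕0⊕0⊕1 = 1
s2 (pos 2,3,6,7,10,11,14,15): 1⊕0⊕0⊕1⊕1⊕0⊕0⊕1 = 0
s4 (pos 4,5,6,7,12,13,14,15): 1⊕0⊕0⊕1⊕1⊕0⊕0⊕1 = 0
s8 (pos 8,9,10,11,12,13,14,15): 0⊕0⊕1⊕0⊕1⊕0⊕0⊕1 = 1
Syndrome s8…s1 = 1001 → error at position 9.
Flip position 9: 110100100101001 → 110100101101001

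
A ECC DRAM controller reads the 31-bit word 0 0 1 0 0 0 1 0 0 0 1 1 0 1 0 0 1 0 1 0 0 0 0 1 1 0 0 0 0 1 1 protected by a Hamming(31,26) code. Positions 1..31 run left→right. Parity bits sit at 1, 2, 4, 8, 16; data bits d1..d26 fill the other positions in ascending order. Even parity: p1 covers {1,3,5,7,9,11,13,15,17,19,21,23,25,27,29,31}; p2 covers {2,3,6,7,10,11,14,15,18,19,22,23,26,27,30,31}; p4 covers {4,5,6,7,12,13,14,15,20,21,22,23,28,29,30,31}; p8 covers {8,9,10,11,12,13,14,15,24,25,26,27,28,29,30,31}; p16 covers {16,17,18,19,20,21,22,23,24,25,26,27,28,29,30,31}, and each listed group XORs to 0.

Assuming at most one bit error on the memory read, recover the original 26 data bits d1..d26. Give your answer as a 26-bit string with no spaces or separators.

10010011011101000011000011

s1 (pos 1,3,5,7,9,11,13,15,17,19,21,23,25,27,29,31): 0⊕1⊕0⊕1⊕0⊕1⊕0⊕0⊕1⊕1⊕0⊕0⊕1⊕0⊕0⊕1 = 1
s2 (pos 2,3,6,7,10,11,14,15,18,19,22,23,26,27,30,31): 0⊕1⊕0⊕1⊕0⊕1⊕1⊕0⊕0⊕1⊕0⊕0⊕0⊕0⊕1⊕1 = 1
s4 (pos 4,5,6,7,12,13,14,15,20,21,22,23,28,29,30,31): 0⊕0⊕0⊕1⊕1⊕0⊕1⊕0⊕0⊕0⊕0⊕0⊕0⊕0⊕1⊕1 = 1
s8 (pos 8,9,10,11,12,13,14,15,24,25,26,27,28,29,30,31): 0⊕0⊕0⊕1⊕1⊕0⊕1⊕0⊕1⊕1⊕0⊕0⊕0⊕0⊕1⊕1 = 1
s16 (pos 16,17,18,19,20,21,22,23,24,25,26,27,28,29,30,31): 0⊕1⊕0⊕1⊕0⊕0⊕0⊕0⊕1⊕1⊕0⊕0⊕0⊕0⊕1⊕1 = 0
Syndrome s16…s1 = 01111 → error at position 15.
Flip position 15: 0010001000110100101000011000011 → 0010001000110110101000011000011
Read data bits from positions 3,5,6,7,9,10,11,12,13,14,15,17,18,19,20,21,22,23,24,25,26,27,28,29,30,31: 10010011011101000011000011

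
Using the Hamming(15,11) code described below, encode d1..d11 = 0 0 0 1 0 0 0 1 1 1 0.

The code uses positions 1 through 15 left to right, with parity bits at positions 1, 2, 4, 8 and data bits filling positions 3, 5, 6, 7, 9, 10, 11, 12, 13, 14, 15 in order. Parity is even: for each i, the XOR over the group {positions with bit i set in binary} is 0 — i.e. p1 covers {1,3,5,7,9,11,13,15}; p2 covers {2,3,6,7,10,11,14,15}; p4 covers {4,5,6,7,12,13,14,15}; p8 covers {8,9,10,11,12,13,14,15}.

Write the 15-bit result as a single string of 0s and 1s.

000000110001110

Place data at non-parity positions: p1 p2 0 p4 0 0 1 p8 0 0 0 1 1 1 0
p1 (pos 1,3,5,7,9,11,13,15): XOR of data positions = 0⊕0⊕1⊕0⊕0⊕1⊕0 = 0
p2 (pos 2,3,6,7,10,11,14,15): XOR of data positions = 0⊕0⊕1⊕0⊕0⊕1⊕0 = 0
p4 (pos 4,5,6,7,12,13,14,15): XOR of data positions = 0⊕0⊕1⊕1⊕1⊕1⊕0 = 0
p8 (pos 8,9,10,11,12,13,14,15): XOR of data positions = 0⊕0⊕0⊕1⊕1⊕1⊕0 = 1
Codeword: 000000110001110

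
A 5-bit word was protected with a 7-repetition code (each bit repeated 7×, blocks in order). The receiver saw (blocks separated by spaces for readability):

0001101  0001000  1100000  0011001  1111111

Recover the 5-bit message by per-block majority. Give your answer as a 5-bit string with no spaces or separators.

00001

Block 1 (0001101): 3 ones → 0
Block 2 (0001000): 1 one → 0
Block 3 (1100000): 2 ones → 0
Block 4 (0011001): 3 ones → 0
Block 5 (1111111): 7 ones → 1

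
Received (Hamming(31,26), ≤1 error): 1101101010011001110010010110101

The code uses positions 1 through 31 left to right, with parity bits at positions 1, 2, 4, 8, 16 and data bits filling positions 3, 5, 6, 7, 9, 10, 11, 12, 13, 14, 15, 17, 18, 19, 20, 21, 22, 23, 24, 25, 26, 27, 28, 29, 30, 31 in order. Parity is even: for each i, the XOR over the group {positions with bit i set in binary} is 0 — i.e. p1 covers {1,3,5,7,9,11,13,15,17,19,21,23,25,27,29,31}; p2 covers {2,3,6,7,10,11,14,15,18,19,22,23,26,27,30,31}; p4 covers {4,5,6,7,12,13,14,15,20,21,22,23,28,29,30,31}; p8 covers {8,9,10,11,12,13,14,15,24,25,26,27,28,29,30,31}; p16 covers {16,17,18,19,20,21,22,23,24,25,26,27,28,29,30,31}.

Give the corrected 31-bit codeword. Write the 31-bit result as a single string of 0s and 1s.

s1 (pos 1,3,5,7,9,11,13,15,17,19,21,23,25,27,29,31): 1⊕0⊕1⊕1⊕1⊕0⊕1⊕0⊕1⊕0⊕1⊕0⊕0⊕1⊕1⊕1 = 0
s2 (pos 2,3,6,7,10,11,14,15,18,19,22,23,26,27,30,31): 1⊕0⊕0⊕1⊕0⊕0⊕0⊕0⊕1⊕0⊕0⊕0⊕1⊕1⊕0⊕1 = 0
s4 (pos 4,5,6,7,12,13,14,15,20,21,22,23,28,29,30,31): 1⊕1⊕0⊕1⊕1⊕1⊕0⊕0⊕0⊕1⊕0⊕0⊕0⊕1⊕0⊕1 = 0
s8 (pos 8,9,10,11,12,13,14,15,24,25,26,27,28,29,30,31): 0⊕1⊕0⊕0⊕1⊕1⊕0⊕0⊕1⊕0⊕1⊕1⊕0⊕1⊕0⊕1 = 0
s16 (pos 16,17,18,19,20,21,22,23,24,25,26,27,28,29,30,31): 1⊕1⊕1⊕0⊕0⊕1⊕0⊕0⊕1⊕0⊕1⊕1⊕0⊕1⊕0⊕1 = 1
Syndrome s16…s1 = 10000 → error at position 16.
Flip position 16: 1101101010011001110010010110101 → 1101101010011000110010010110101

1101101010011000110010010110101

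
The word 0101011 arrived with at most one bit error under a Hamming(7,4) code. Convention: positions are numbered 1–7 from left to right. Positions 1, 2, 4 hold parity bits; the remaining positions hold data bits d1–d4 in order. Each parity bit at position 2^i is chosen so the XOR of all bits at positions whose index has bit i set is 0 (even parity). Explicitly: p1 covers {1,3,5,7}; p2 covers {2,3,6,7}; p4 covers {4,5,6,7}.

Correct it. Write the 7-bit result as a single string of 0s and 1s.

s1 (pos 1,3,5,7): 0⊕0⊕0⊕1 = 1
s2 (pos 2,3,6,7): 1⊕0⊕1⊕1 = 1
s4 (pos 4,5,6,7): 1⊕0⊕1⊕1 = 1
Syndrome s4…s1 = 111 → error at position 7.
Flip position 7: 0101011 → 0101010

0101010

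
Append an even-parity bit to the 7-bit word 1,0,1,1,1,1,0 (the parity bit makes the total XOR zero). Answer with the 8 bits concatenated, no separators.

10111101

XOR of the 7 data bits: 1⊕0⊕1⊕1⊕1⊕1⊕0 = 1
Parity bit = 1 (so all 8 bits XOR to 0).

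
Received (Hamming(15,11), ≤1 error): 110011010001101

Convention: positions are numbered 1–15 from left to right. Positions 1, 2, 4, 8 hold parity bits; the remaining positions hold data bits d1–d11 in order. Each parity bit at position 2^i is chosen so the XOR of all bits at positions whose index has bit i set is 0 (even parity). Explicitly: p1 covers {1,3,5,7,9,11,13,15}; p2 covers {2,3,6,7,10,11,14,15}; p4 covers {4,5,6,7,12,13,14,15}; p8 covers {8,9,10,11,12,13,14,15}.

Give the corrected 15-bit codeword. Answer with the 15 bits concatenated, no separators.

s1 (pos 1,3,5,7,9,11,13,15): 1⊕0⊕1⊕0⊕0⊕0⊕1⊕1 = 0
s2 (pos 2,3,6,7,10,11,14,15): 1⊕0⊕1⊕0⊕0⊕0⊕0⊕1 = 1
s4 (pos 4,5,6,7,12,13,14,15): 0⊕1⊕1⊕0⊕1⊕1⊕0⊕1 = 1
s8 (pos 8,9,10,11,12,13,14,15): 1⊕0⊕0⊕0⊕1⊕1⊕0⊕1 = 0
Syndrome s8…s1 = 0110 → error at position 6.
Flip position 6: 110011010001101 → 110010010001101

110010010001101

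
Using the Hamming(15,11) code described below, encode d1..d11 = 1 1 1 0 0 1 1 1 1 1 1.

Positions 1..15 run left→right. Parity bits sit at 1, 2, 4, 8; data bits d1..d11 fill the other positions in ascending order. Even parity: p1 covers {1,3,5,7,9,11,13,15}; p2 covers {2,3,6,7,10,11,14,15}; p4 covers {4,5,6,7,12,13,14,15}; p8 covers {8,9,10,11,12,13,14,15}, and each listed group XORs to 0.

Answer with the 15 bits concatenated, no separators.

Place data at non-parity positions: p1 p2 1 p4 1 1 0 p8 0 1 1 1 1 1 1
p1 (pos 1,3,5,7,9,11,13,15): XOR of data positions = 1⊕1⊕0⊕0⊕1⊕1⊕1 = 1
p2 (pos 2,3,6,7,10,11,14,15): XOR of data positions = 1⊕1⊕0⊕1⊕1⊕1⊕1 = 0
p4 (pos 4,5,6,7,12,13,14,15): XOR of data positions = 1⊕1⊕0⊕1⊕1⊕1⊕1 = 0
p8 (pos 8,9,10,11,12,13,14,15): XOR of data positions = 0⊕1⊕1⊕1⊕1⊕1⊕1 = 0
Codeword: 101011000111111

101011000111111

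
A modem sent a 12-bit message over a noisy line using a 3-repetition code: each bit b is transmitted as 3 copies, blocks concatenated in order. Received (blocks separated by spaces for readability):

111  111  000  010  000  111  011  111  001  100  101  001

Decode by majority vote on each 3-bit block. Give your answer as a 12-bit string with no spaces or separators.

110001110010

Block 1 (111): 3 ones → 1
Block 2 (111): 3 ones → 1
Block 3 (000): 0 ones → 0
Block 4 (010): 1 one → 0
Block 5 (000): 0 ones → 0
Block 6 (111): 3 ones → 1
Block 7 (011): 2 ones → 1
Block 8 (111): 3 ones → 1
Block 9 (001): 1 one → 0
Block 10 (100): 1 one → 0
Block 11 (101): 2 ones → 1
Block 12 (001): 1 one → 0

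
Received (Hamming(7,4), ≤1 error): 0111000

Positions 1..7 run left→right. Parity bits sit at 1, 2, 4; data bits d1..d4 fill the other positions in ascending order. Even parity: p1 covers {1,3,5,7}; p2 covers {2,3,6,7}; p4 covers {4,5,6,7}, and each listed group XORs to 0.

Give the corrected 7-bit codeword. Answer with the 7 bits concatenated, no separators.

0111100

s1 (pos 1,3,5,7): 0⊕1⊕0⊕0 = 1
s2 (pos 2,3,6,7): 1⊕1⊕0⊕0 = 0
s4 (pos 4,5,6,7): 1⊕0⊕0⊕0 = 1
Syndrome s4…s1 = 101 → error at position 5.
Flip position 5: 0111000 → 0111100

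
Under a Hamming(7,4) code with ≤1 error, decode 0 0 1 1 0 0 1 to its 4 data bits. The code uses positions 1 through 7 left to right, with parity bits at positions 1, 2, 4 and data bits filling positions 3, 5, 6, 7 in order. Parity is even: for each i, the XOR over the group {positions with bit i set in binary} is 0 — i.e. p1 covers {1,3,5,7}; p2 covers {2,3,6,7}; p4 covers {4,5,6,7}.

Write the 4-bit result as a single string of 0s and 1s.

1001

s1 (pos 1,3,5,7): 0⊕1⊕0⊕1 = 0
s2 (pos 2,3,6,7): 0⊕1⊕0⊕1 = 0
s4 (pos 4,5,6,7): 1⊕0⊕0⊕1 = 0
Syndrome s4…s1 = 000 → no error.
Read data bits from positions 3,5,6,7: 1001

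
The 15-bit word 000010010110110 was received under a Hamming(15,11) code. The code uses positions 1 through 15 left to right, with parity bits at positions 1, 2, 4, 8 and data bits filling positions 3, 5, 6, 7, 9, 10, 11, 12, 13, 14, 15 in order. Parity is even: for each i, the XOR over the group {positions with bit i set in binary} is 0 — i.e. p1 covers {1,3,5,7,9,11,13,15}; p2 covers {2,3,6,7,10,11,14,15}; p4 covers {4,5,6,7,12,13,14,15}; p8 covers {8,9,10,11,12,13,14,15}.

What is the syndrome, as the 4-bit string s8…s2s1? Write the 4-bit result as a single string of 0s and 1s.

1111

s1 (pos 1,3,5,7,9,11,13,15): 0⊕0⊕1⊕0⊕0⊕1⊕1⊕0 = 1
s2 (pos 2,3,6,7,10,11,14,15): 0⊕0⊕0⊕0⊕1⊕1⊕1⊕0 = 1
s4 (pos 4,5,6,7,12,13,14,15): 0⊕1⊕0⊕0⊕0⊕1⊕1⊕0 = 1
s8 (pos 8,9,10,11,12,13,14,15): 1⊕0⊕1⊕1⊕0⊕1⊕1⊕0 = 1
Syndrome s8…s1 = 1111 → error at position 15.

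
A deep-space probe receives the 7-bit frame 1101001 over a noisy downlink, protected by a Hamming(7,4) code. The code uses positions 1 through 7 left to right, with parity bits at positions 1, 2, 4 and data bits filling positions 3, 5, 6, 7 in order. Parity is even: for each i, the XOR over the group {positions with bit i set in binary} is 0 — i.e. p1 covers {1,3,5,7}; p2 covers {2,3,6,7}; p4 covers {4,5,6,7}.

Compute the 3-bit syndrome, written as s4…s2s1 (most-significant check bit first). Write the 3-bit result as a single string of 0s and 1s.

s1 (pos 1,3,5,7): 1⊕0⊕0⊕1 = 0
s2 (pos 2,3,6,7): 1⊕0⊕0⊕1 = 0
s4 (pos 4,5,6,7): 1⊕0⊕0⊕1 = 0
Syndrome s4…s1 = 000 → no error.

000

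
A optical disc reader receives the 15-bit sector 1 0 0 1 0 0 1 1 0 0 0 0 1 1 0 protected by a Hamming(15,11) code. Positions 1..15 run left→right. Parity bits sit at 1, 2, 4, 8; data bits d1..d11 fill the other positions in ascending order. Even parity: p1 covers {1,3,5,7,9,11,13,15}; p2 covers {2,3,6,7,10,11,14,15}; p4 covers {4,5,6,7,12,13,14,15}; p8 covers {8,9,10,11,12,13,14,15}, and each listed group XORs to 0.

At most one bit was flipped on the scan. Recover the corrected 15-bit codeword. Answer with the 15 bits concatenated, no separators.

100100111000110

s1 (pos 1,3,5,7,9,11,13,15): 1⊕0⊕0⊕1⊕0⊕0⊕1⊕0 = 1
s2 (pos 2,3,6,7,10,11,14,15): 0⊕0⊕0⊕1⊕0⊕0⊕1⊕0 = 0
s4 (pos 4,5,6,7,12,13,14,15): 1⊕0⊕0⊕1⊕0⊕1⊕1⊕0 = 0
s8 (pos 8,9,10,11,12,13,14,15): 1⊕0⊕0⊕0⊕0⊕1⊕1⊕0 = 1
Syndrome s8…s1 = 1001 → error at position 9.
Flip position 9: 100100110000110 → 100100111000110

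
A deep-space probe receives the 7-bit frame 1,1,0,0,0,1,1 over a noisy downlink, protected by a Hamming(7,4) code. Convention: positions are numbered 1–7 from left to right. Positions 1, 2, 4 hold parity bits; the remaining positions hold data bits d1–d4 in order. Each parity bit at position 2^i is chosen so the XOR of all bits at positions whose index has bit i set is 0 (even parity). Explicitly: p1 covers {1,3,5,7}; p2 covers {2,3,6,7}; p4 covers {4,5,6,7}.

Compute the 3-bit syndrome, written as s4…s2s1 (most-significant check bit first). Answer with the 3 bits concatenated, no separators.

s1 (pos 1,3,5,7): 1⊕0⊕0⊕1 = 0
s2 (pos 2,3,6,7): 1⊕0⊕1⊕1 = 1
s4 (pos 4,5,6,7): 0⊕0⊕1⊕1 = 0
Syndrome s4…s1 = 010 → error at position 2.

010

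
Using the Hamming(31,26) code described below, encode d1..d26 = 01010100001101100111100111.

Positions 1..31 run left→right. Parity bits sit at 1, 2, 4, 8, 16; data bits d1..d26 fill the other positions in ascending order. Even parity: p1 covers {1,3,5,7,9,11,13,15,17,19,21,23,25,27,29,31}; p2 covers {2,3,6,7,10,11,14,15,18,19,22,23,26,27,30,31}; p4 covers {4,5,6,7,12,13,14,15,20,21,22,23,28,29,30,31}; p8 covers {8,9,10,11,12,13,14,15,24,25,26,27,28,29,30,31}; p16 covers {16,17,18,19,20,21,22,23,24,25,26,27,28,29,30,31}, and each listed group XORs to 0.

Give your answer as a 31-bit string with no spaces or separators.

Place data at non-parity positions: p1 p2 0 p4 1 0 1 p8 0 1 0 0 0 0 1 p16 1 0 1 1 0 0 1 1 1 1 0 0 1 1 1
p1 (pos 1,3,5,7,9,11,13,15,17,19,21,23,25,27,29,31): XOR of data positions = 0⊕1⊕1⊕0⊕0⊕0⊕1⊕1⊕1⊕0⊕1⊕1⊕0⊕1⊕1 = 1
p2 (pos 2,3,6,7,10,11,14,15,18,19,22,23,26,27,30,31): XOR of data positions = 0⊕0⊕1⊕1⊕0⊕0⊕1⊕0⊕1⊕0⊕1⊕1⊕0⊕1⊕1 = 0
p4 (pos 4,5,6,7,12,13,14,15,20,21,22,23,28,29,30,31): XOR of data positions = 1⊕0⊕1⊕0⊕0⊕0⊕1⊕1⊕0⊕0⊕1⊕0⊕1⊕1⊕1 = 0
p8 (pos 8,9,10,11,12,13,14,15,24,25,26,27,28,29,30,31): XOR of data positions = 0⊕1⊕0⊕0⊕0⊕0⊕1⊕1⊕1⊕1⊕0⊕0⊕1⊕1⊕1 = 0
p16 (pos 16,17,18,19,20,21,22,23,24,25,26,27,28,29,30,31): XOR of data positions = 1⊕0⊕1⊕1⊕0⊕0⊕1⊕1⊕1⊕1⊕0⊕0⊕1⊕1⊕1 = 0
Codeword: 1000101001000010101100111100111

1000101001000010101100111100111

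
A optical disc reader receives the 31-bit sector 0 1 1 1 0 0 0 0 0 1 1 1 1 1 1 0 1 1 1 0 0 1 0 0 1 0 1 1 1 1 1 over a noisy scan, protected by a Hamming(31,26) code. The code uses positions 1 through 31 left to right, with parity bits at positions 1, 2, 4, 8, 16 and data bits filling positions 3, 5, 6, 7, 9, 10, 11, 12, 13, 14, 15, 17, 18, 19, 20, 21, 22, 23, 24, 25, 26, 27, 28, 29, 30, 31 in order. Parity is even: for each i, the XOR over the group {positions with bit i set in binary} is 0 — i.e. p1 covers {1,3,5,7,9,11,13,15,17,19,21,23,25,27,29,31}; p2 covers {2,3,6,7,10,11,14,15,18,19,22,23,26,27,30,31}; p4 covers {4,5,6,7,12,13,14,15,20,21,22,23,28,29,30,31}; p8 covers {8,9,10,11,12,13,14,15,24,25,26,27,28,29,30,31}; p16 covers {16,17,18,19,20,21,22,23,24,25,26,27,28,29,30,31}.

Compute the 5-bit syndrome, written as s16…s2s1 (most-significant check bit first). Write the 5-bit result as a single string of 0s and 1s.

00000

s1 (pos 1,3,5,7,9,11,13,15,17,19,21,23,25,27,29,31): 0⊕1⊕0⊕0⊕0⊕1⊕1⊕1⊕1⊕1⊕0⊕0⊕1⊕1⊕1⊕1 = 0
s2 (pos 2,3,6,7,10,11,14,15,18,19,22,23,26,27,30,31): 1⊕1⊕0⊕0⊕1⊕1⊕1⊕1⊕1⊕1⊕1⊕0⊕0⊕1⊕1⊕1 = 0
s4 (pos 4,5,6,7,12,13,14,15,20,21,22,23,28,29,30,31): 1⊕0⊕0⊕0⊕1⊕1⊕1⊕1⊕0⊕0⊕1⊕0⊕1⊕1⊕1⊕1 = 0
s8 (pos 8,9,10,11,12,13,14,15,24,25,26,27,28,29,30,31): 0⊕0⊕1⊕1⊕1⊕1⊕1⊕1⊕0⊕1⊕0⊕1⊕1⊕1⊕1⊕1 = 0
s16 (pos 16,17,18,19,20,21,22,23,24,25,26,27,28,29,30,31): 0⊕1⊕1⊕1⊕0⊕0⊕1⊕0⊕0⊕1⊕0⊕1⊕1⊕1⊕1⊕1 = 0
Syndrome s16…s1 = 00000 → no error.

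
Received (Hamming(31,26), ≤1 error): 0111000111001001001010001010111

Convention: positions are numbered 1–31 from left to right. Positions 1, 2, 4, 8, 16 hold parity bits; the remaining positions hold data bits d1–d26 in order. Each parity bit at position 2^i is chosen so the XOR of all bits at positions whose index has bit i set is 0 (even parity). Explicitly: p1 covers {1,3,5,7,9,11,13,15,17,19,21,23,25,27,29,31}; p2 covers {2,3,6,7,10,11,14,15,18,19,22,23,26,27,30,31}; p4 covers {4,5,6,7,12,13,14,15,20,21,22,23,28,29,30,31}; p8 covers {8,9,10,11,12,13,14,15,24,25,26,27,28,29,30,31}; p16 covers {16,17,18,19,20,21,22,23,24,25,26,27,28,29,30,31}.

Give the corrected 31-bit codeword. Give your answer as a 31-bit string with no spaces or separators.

s1 (pos 1,3,5,7,9,11,13,15,17,19,21,23,25,27,29,31): 0⊕1⊕0⊕0⊕1⊕0⊕1⊕0⊕0⊕1⊕1⊕0⊕1⊕1⊕1⊕1 = 1
s2 (pos 2,3,6,7,10,11,14,15,18,19,22,23,26,27,30,31): 1⊕1⊕0⊕0⊕1⊕0⊕0⊕0⊕0⊕1⊕0⊕0⊕0⊕1⊕1⊕1 = 1
s4 (pos 4,5,6,7,12,13,14,15,20,21,22,23,28,29,30,31): 1⊕0⊕0⊕0⊕0⊕1⊕0⊕0⊕0⊕1⊕0⊕0⊕0⊕1⊕1⊕1 = 0
s8 (pos 8,9,10,11,12,13,14,15,24,25,26,27,28,29,30,31): 1⊕1⊕1⊕0⊕0⊕1⊕0⊕0⊕0⊕1⊕0⊕1⊕0⊕1⊕1⊕1 = 1
s16 (pos 16,17,18,19,20,21,22,23,24,25,26,27,28,29,30,31): 1⊕0⊕0⊕1⊕0⊕1⊕0⊕0⊕0⊕1⊕0⊕1⊕0⊕1⊕1⊕1 = 0
Syndrome s16…s1 = 01011 → error at position 11.
Flip position 11: 0111000111001001001010001010111 → 0111000111101001001010001010111

0111000111101001001010001010111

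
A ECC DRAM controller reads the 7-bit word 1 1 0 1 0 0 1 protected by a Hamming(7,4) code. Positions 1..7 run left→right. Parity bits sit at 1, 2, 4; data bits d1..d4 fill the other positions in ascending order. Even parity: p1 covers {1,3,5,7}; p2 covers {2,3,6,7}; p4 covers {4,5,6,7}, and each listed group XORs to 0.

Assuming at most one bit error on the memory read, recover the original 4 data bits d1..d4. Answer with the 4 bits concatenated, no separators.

0001

s1 (pos 1,3,5,7): 1⊕0⊕0⊕1 = 0
s2 (pos 2,3,6,7): 1⊕0⊕0⊕1 = 0
s4 (pos 4,5,6,7): 1⊕0⊕0⊕1 = 0
Syndrome s4…s1 = 000 → no error.
Read data bits from positions 3,5,6,7: 0001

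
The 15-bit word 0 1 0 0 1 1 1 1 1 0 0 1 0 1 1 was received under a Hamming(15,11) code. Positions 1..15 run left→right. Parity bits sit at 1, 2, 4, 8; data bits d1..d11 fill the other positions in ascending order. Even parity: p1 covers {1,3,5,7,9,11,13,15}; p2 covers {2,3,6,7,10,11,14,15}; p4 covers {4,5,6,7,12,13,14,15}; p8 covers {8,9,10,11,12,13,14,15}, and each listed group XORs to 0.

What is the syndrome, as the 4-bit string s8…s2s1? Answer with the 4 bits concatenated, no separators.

s1 (pos 1,3,5,7,9,11,13,15): 0⊕0⊕1⊕1⊕1⊕0⊕0⊕1 = 0
s2 (pos 2,3,6,7,10,11,14,15): 1⊕0⊕1⊕1⊕0⊕0⊕1⊕1 = 1
s4 (pos 4,5,6,7,12,13,14,15): 0⊕1⊕1⊕1⊕1⊕0⊕1⊕1 = 0
s8 (pos 8,9,10,11,12,13,14,15): 1⊕1⊕0⊕0⊕1⊕0⊕1⊕1 = 1
Syndrome s8…s1 = 1010 → error at position 10.

1010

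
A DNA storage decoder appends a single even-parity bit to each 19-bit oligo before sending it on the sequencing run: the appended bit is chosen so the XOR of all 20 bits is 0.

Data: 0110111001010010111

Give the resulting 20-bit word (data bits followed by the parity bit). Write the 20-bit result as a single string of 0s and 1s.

XOR of the 19 data bits: 0⊕1⊕1⊕0⊕1⊕1⊕1⊕0⊕0⊕1⊕0⊕1⊕0⊕0⊕1⊕0⊕1⊕1⊕1 = 1
Parity bit = 1 (so all 20 bits XOR to 0).

01101110010100101111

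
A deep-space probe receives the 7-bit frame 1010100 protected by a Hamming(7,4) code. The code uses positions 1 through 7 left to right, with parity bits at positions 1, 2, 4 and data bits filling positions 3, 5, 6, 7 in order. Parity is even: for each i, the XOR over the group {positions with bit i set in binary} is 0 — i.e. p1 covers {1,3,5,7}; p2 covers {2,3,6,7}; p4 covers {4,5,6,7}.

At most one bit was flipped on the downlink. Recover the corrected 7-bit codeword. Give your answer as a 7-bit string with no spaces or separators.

1010101

s1 (pos 1,3,5,7): 1⊕1⊕1⊕0 = 1
s2 (pos 2,3,6,7): 0⊕1⊕0⊕0 = 1
s4 (pos 4,5,6,7): 0⊕1⊕0⊕0 = 1
Syndrome s4…s1 = 111 → error at position 7.
Flip position 7: 1010100 → 1010101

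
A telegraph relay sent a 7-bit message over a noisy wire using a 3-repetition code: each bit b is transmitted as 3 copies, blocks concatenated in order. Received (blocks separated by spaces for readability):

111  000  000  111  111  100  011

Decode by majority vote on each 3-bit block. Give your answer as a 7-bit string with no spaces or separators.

Block 1 (111): 3 ones → 1
Block 2 (000): 0 ones → 0
Block 3 (000): 0 ones → 0
Block 4 (111): 3 ones → 1
Block 5 (111): 3 ones → 1
Block 6 (100): 1 one → 0
Block 7 (011): 2 ones → 1

1001101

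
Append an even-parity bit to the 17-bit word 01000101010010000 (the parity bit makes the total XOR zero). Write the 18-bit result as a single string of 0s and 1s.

010001010100100001

XOR of the 17 data bits: 0⊕1⊕0⊕0⊕0⊕1⊕0⊕1⊕0⊕1⊕0⊕0⊕1⊕0⊕0⊕0⊕0 = 1
Parity bit = 1 (so all 18 bits XOR to 0).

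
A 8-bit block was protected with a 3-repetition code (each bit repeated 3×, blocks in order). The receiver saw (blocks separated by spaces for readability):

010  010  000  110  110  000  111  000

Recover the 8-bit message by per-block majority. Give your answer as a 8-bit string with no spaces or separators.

Block 1 (010): 1 one → 0
Block 2 (010): 1 one → 0
Block 3 (000): 0 ones → 0
Block 4 (110): 2 ones → 1
Block 5 (110): 2 ones → 1
Block 6 (000): 0 ones → 0
Block 7 (111): 3 ones → 1
Block 8 (000): 0 ones → 0

00011010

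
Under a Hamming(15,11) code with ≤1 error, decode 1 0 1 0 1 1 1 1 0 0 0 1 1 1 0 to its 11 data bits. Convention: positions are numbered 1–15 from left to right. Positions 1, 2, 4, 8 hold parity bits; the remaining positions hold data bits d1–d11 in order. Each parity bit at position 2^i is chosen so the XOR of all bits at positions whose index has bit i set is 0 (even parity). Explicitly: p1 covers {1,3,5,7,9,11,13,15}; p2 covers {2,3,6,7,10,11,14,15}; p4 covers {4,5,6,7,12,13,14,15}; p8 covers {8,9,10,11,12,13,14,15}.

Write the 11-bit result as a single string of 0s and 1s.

s1 (pos 1,3,5,7,9,11,13,15): 1⊕1⊕1⊕1⊕0⊕0⊕1⊕0 = 1
s2 (pos 2,3,6,7,10,11,14,15): 0⊕1⊕1⊕1⊕0⊕0⊕1⊕0 = 0
s4 (pos 4,5,6,7,12,13,14,15): 0⊕1⊕1⊕1⊕1⊕1⊕1⊕0 = 0
s8 (pos 8,9,10,11,12,13,14,15): 1⊕0⊕0⊕0⊕1⊕1⊕1⊕0 = 0
Syndrome s8…s1 = 0001 → error at position 1.
Flip position 1: 101011110001110 → 001011110001110
Read data bits from positions 3,5,6,7,9,10,11,12,13,14,15: 11110001110

11110001110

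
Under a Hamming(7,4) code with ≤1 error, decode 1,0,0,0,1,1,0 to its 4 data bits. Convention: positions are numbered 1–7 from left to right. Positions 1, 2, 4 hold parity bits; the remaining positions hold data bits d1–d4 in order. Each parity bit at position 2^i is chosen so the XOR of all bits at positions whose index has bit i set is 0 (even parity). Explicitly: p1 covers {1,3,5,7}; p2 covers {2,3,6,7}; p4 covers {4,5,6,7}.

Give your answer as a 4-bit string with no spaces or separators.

s1 (pos 1,3,5,7): 1⊕0⊕1⊕0 = 0
s2 (pos 2,3,6,7): 0⊕0⊕1⊕0 = 1
s4 (pos 4,5,6,7): 0⊕1⊕1⊕0 = 0
Syndrome s4…s1 = 010 → error at position 2.
Flip position 2: 1000110 → 1100110
Read data bits from positions 3,5,6,7: 0110

0110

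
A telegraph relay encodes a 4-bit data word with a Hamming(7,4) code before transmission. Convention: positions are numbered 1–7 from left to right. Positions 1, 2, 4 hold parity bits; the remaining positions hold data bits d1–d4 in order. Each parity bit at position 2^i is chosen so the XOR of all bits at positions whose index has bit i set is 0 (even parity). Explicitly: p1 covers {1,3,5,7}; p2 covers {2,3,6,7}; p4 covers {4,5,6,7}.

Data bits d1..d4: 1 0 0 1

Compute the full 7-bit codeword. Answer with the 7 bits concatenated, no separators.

Place data at non-parity positions: p1 p2 1 p4 0 0 1
p1 (pos 1,3,5,7): XOR of data positions = 1⊕0⊕1 = 0
p2 (pos 2,3,6,7): XOR of data positions = 1⊕0⊕1 = 0
p4 (pos 4,5,6,7): XOR of data positions = 0⊕0⊕1 = 1
Codeword: 0011001

0011001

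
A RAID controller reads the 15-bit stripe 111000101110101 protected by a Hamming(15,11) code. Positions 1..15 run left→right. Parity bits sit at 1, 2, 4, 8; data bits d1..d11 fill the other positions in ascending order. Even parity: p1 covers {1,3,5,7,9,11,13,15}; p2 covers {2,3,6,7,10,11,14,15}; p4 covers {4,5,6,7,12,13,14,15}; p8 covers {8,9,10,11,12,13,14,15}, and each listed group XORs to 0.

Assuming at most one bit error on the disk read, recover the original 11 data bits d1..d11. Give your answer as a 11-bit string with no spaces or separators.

s1 (pos 1,3,5,7,9,11,13,15): 1⊕1⊕0⊕1⊕1⊕1⊕1⊕1 = 1
s2 (pos 2,3,6,7,10,11,14,15): 1⊕1⊕0⊕1⊕1⊕1⊕0⊕1 = 0
s4 (pos 4,5,6,7,12,13,14,15): 0⊕0⊕0⊕1⊕0⊕1⊕0⊕1 = 1
s8 (pos 8,9,10,11,12,13,14,15): 0⊕1⊕1⊕1⊕0⊕1⊕0⊕1 = 1
Syndrome s8…s1 = 1101 → error at position 13.
Flip position 13: 111000101110101 → 111000101110001
Read data bits from positions 3,5,6,7,9,10,11,12,13,14,15: 10011110001

10011110001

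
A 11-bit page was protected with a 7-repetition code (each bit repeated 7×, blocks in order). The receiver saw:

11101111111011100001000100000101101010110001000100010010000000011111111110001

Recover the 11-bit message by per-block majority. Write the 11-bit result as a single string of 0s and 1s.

Block 1 (1110111): 6 ones → 1
Block 2 (1111011): 6 ones → 1
Block 3 (1000010): 2 ones → 0
Block 4 (0010000): 1 one → 0
Block 5 (0101101): 4 ones → 1
Block 6 (0101100): 3 ones → 0
Block 7 (0100010): 2 ones → 0
Block 8 (0010010): 2 ones → 0
Block 9 (0000000): 0 ones → 0
Block 10 (1111111): 7 ones → 1
Block 11 (1110001): 4 ones → 1

11001000011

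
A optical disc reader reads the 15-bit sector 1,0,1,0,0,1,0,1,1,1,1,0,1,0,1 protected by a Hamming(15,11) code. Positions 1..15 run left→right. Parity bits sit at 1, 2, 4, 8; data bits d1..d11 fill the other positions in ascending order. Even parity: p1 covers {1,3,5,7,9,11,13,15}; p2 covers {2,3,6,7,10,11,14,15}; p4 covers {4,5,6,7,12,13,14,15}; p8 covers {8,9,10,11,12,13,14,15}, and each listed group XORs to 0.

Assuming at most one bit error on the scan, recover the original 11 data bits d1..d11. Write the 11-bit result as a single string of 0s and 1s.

10001110101

s1 (pos 1,3,5,7,9,11,13,15): 1⊕1⊕0⊕0⊕1⊕1⊕1⊕1 = 0
s2 (pos 2,3,6,7,10,11,14,15): 0⊕1⊕1⊕0⊕1⊕1⊕0⊕1 = 1
s4 (pos 4,5,6,7,12,13,14,15): 0⊕0⊕1⊕0⊕0⊕1⊕0⊕1 = 1
s8 (pos 8,9,10,11,12,13,14,15): 1⊕1⊕1⊕1⊕0⊕1⊕0⊕1 = 0
Syndrome s8…s1 = 0110 → error at position 6.
Flip position 6: 101001011110101 → 101000011110101
Read data bits from positions 3,5,6,7,9,10,11,12,13,14,15: 10001110101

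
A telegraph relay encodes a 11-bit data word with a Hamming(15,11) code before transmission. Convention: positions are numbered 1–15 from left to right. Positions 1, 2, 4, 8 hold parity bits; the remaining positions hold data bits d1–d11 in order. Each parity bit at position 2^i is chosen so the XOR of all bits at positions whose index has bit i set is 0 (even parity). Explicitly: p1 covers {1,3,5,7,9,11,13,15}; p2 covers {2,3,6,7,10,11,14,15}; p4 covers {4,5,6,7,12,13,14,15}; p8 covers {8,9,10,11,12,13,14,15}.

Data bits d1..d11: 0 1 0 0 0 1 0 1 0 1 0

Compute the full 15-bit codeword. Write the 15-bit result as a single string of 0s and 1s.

Place data at non-parity positions: p1 p2 0 p4 1 0 0 p8 0 1 0 1 0 1 0
p1 (pos 1,3,5,7,9,11,13,15): XOR of data positions = 0⊕1⊕0⊕0⊕0⊕0⊕0 = 1
p2 (pos 2,3,6,7,10,11,14,15): XOR of data positions = 0⊕0⊕0⊕1⊕0⊕1⊕0 = 0
p4 (pos 4,5,6,7,12,13,14,15): XOR of data positions = 1⊕0⊕0⊕1⊕0⊕1⊕0 = 1
p8 (pos 8,9,10,11,12,13,14,15): XOR of data positions = 0⊕1⊕0⊕1⊕0⊕1⊕0 = 1
Codeword: 100110010101010

100110010101010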